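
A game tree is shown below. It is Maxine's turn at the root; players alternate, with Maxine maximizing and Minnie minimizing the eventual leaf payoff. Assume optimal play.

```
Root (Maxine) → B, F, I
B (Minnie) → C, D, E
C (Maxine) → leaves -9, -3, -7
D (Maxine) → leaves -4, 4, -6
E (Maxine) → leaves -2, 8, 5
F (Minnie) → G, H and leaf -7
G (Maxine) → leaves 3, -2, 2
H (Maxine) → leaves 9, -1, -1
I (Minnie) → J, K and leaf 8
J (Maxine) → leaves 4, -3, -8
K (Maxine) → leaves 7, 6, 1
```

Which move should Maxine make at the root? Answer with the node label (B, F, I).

I

C (Maxine): max(-9, -3, -7) = -3
D (Maxine): max(-4, 4, -6) = 4
E (Maxine): max(-2, 8, 5) = 8
B (Minnie): min(-3, 4, 8) = -3
G (Maxine): max(3, -2, 2) = 3
H (Maxine): max(9, -1, -1) = 9
F (Minnie): min(3, 9, -7) = -7
J (Maxine): max(4, -3, -8) = 4
K (Maxine): max(7, 6, 1) = 7
I (Minnie): min(4, 7, 8) = 4
Root (Maxine): max(-3, -7, 4) = 4
Maxine picks the child with the highest value: I (value 4).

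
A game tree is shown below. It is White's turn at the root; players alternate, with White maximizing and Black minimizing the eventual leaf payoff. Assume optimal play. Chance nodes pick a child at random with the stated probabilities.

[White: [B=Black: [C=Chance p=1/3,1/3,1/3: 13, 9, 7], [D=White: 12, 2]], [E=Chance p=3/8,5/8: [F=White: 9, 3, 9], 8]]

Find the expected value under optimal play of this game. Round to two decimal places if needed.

9.67

C (Chance): 1/3·13 + 1/3·9 + 1/3·7 = 9.67
D (White): max(12, 2) = 12
B (Black): min(9.67, 12) = 9.67
F (White): max(9, 3, 9) = 9
E (Chance): 3/8·9 + 5/8·8 = 8.38
Root (White): max(9.67, 8.38) = 9.67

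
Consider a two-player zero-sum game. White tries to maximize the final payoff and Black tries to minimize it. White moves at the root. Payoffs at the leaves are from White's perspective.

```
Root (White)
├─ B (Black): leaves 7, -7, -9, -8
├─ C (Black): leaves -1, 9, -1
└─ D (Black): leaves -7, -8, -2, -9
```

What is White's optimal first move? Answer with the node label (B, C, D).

C

B (Black): min(7, -7, -9, -8) = -9
C (Black): min(-1, 9, -1) = -1
D (Black): min(-7, -8, -2, -9) = -9
Root (White): max(-9, -1, -9) = -1
White picks the child with the highest value: C (value -1).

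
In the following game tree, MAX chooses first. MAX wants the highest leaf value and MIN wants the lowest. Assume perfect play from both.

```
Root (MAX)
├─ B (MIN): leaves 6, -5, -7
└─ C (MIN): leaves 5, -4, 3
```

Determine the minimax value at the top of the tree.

-4

B (MIN): min(6, -5, -7) = -7
C (MIN): min(5, -4, 3) = -4
Root (MAX): max(-7, -4) = -4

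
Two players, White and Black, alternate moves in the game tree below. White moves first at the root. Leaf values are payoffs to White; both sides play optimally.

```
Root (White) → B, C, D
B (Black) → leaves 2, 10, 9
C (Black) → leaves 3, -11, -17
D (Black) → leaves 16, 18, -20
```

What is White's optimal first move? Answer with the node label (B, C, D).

B (Black): min(2, 10, 9) = 2
C (Black): min(3, -11, -17) = -17
D (Black): min(16, 18, -20) = -20
Root (White): max(2, -17, -20) = 2
White picks the child with the highest value: B (value 2).

B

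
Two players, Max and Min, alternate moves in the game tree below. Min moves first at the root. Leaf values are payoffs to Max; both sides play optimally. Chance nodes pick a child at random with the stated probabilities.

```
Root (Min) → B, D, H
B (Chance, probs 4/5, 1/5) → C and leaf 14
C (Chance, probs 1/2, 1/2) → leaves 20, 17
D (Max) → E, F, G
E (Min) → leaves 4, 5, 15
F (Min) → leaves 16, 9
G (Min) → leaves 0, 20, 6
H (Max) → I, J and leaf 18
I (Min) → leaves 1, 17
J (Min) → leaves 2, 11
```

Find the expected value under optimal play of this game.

C (Chance): 1/2·20 + 1/2·17 = 18.5
B (Chance): 4/5·18.5 + 1/5·14 = 17.6
E (Min): min(4, 5, 15) = 4
F (Min): min(16, 9) = 9
G (Min): min(0, 20, 6) = 0
D (Max): max(4, 9, 0) = 9
I (Min): min(1, 17) = 1
J (Min): min(2, 11) = 2
H (Max): max(1, 2, 18) = 18
Root (Min): min(17.6, 9, 18) = 9

9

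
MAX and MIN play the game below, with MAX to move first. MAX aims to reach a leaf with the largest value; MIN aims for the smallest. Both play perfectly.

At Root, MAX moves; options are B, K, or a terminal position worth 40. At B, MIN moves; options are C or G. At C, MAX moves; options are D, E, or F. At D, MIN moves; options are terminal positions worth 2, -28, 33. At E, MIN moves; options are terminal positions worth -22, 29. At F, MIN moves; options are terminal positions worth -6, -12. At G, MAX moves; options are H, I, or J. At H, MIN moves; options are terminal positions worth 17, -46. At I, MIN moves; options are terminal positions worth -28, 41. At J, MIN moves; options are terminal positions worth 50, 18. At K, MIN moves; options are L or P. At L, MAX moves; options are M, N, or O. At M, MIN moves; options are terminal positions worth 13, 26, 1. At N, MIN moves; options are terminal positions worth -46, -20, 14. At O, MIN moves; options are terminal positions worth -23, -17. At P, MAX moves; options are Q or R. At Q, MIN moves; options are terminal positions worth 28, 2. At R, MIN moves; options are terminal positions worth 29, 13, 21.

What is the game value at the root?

40

D (MIN): min(2, -28, 33) = -28
E (MIN): min(-22, 29) = -22
F (MIN): min(-6, -12) = -12
C (MAX): max(-28, -22, -12) = -12
H (MIN): min(17, -46) = -46
I (MIN): min(-28, 41) = -28
J (MIN): min(50, 18) = 18
G (MAX): max(-46, -28, 18) = 18
B (MIN): min(-12, 18) = -12
M (MIN): min(13, 26, 1) = 1
N (MIN): min(-46, -20, 14) = -46
O (MIN): min(-23, -17) = -23
L (MAX): max(1, -46, -23) = 1
Q (MIN): min(28, 2) = 2
R (MIN): min(29, 13, 21) = 13
P (MAX): max(2, 13) = 13
K (MIN): min(1, 13) = 1
Root (MAX): max(-12, 1, 40) = 40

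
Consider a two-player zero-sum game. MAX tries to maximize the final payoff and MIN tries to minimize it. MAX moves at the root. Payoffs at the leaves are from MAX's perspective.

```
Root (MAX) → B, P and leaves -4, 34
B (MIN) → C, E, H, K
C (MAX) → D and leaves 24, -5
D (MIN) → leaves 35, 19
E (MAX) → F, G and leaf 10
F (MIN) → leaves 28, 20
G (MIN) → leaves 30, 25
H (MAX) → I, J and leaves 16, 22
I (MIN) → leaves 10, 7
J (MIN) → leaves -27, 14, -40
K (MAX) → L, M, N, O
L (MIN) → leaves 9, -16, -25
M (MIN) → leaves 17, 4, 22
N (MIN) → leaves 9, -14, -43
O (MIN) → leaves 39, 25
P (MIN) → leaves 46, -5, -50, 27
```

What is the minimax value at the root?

D (MIN): min(35, 19) = 19
C (MAX): max(19, 24, -5) = 24
F (MIN): min(28, 20) = 20
G (MIN): min(30, 25) = 25
E (MAX): max(20, 25, 10) = 25
I (MIN): min(10, 7) = 7
J (MIN): min(-27, 14, -40) = -40
H (MAX): max(7, -40, 16, 22) = 22
L (MIN): min(9, -16, -25) = -25
M (MIN): min(17, 4, 22) = 4
N (MIN): min(9, -14, -43) = -43
O (MIN): min(39, 25) = 25
K (MAX): max(-25, 4, -43, 25) = 25
B (MIN): min(24, 25, 22, 25) = 22
P (MIN): min(46, -5, -50, 27) = -50
Root (MAX): max(22, -50, -4, 34) = 34

34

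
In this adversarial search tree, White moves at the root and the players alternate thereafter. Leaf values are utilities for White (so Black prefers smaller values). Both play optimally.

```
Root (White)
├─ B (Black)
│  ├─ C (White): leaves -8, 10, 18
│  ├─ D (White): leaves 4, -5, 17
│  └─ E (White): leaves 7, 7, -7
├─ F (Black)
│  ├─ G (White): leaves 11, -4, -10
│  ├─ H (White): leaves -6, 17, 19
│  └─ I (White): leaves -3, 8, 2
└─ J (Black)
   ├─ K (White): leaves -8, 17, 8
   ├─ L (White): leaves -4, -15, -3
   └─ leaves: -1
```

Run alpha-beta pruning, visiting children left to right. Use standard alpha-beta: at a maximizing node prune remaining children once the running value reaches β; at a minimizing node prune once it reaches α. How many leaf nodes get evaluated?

23

C [α=-∞,β=+∞]: v=18
D [α=-∞,β=18]: v=17
E [α=-∞,β=17]: v=7
B [α=-∞,β=+∞]: v=7
G [α=7,β=+∞]: v=11
H [α=7,β=11]: v=17 after child 2 ≥ β → β-cutoff, skip 1
I [α=7,β=11]: v=8
F [α=7,β=+∞]: v=8
K [α=8,β=+∞]: v=17
L [α=8,β=17]: v=-3
J [α=8,β=+∞]: v=-3 after child 2 ≤ α → α-cutoff, skip 1
Root [α=-∞,β=+∞]: v=8
Leaves evaluated: 23 of 25.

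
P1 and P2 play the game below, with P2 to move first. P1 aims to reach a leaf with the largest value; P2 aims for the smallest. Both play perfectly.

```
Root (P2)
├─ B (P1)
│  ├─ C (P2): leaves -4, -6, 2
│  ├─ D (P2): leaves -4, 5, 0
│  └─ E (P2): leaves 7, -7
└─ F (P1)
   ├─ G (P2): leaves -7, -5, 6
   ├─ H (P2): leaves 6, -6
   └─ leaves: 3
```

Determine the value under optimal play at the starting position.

-4

C (P2): min(-4, -6, 2) = -6
D (P2): min(-4, 5, 0) = -4
E (P2): min(7, -7) = -7
B (P1): max(-6, -4, -7) = -4
G (P2): min(-7, -5, 6) = -7
H (P2): min(6, -6) = -6
F (P1): max(-7, -6, 3) = 3
Root (P2): min(-4, 3) = -4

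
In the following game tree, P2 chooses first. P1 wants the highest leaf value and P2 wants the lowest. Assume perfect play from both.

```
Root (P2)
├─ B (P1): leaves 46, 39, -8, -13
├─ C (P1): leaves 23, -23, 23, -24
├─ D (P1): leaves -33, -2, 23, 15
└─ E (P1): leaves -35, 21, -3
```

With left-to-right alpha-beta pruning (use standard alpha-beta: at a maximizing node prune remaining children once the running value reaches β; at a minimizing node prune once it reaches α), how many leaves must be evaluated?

14

B [α=-∞,β=+∞]: v=46
C [α=-∞,β=46]: v=23
D [α=-∞,β=23]: v=23 after child 3 ≥ β → β-cutoff, skip 1
E [α=-∞,β=23]: v=21
Root [α=-∞,β=+∞]: v=21
Leaves evaluated: 14 of 15.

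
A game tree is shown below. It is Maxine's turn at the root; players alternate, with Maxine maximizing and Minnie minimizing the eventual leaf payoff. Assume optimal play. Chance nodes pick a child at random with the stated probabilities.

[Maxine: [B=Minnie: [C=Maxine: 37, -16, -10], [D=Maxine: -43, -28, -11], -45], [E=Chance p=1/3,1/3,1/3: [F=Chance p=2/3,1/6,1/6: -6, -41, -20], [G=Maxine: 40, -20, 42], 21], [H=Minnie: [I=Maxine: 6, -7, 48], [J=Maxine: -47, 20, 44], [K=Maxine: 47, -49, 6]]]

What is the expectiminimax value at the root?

44

C (Maxine): max(37, -16, -10) = 37
D (Maxine): max(-43, -28, -11) = -11
B (Minnie): min(37, -11, -45) = -45
F (Chance): 2/3·-6 + 1/6·-41 + 1/6·-20 = -14.17
G (Maxine): max(40, -20, 42) = 42
E (Chance): 1/3·-14.17 + 1/3·42 + 1/3·21 = 16.28
I (Maxine): max(6, -7, 48) = 48
J (Maxine): max(-47, 20, 44) = 44
K (Maxine): max(47, -49, 6) = 47
H (Minnie): min(48, 44, 47) = 44
Root (Maxine): max(-45, 16.28, 44) = 44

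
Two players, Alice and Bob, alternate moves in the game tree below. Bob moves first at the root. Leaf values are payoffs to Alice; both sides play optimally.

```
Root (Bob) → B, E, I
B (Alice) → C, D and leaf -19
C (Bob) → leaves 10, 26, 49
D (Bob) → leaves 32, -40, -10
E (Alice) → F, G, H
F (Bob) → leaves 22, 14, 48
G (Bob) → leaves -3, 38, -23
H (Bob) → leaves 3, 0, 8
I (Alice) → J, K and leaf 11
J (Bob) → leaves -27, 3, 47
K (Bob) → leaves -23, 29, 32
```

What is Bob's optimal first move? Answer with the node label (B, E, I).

C (Bob): min(10, 26, 49) = 10
D (Bob): min(32, -40, -10) = -40
B (Alice): max(10, -40, -19) = 10
F (Bob): min(22, 14, 48) = 14
G (Bob): min(-3, 38, -23) = -23
H (Bob): min(3, 0, 8) = 0
E (Alice): max(14, -23, 0) = 14
J (Bob): min(-27, 3, 47) = -27
K (Bob): min(-23, 29, 32) = -23
I (Alice): max(-27, -23, 11) = 11
Root (Bob): min(10, 14, 11) = 10
Bob picks the child with the lowest value: B (value 10).

B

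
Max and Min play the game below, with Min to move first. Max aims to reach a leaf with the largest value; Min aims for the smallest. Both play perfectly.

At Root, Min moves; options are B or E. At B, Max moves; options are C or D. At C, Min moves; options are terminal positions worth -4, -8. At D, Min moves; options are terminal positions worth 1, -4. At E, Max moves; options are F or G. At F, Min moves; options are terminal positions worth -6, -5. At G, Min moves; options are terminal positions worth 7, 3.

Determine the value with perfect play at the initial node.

C (Min): min(-4, -8) = -8
D (Min): min(1, -4) = -4
B (Max): max(-8, -4) = -4
F (Min): min(-6, -5) = -6
G (Min): min(7, 3) = 3
E (Max): max(-6, 3) = 3
Root (Min): min(-4, 3) = -4

-4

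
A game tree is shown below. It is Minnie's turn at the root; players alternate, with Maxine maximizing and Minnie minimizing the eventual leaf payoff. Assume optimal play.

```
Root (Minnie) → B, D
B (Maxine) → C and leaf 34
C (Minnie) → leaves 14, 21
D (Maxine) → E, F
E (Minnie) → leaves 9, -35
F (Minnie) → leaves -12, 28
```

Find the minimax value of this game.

-12

C (Minnie): min(14, 21) = 14
B (Maxine): max(14, 34) = 34
E (Minnie): min(9, -35) = -35
F (Minnie): min(-12, 28) = -12
D (Maxine): max(-35, -12) = -12
Root (Minnie): min(34, -12) = -12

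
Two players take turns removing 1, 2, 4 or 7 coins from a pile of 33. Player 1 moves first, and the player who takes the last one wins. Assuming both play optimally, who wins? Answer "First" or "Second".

Second

Compute winning (W) and losing (L) positions by backward induction:
i:   0  1  2  3  4  5  6  7  8  9 10 11 12 13 14 15 16 17 18 19 20 21 22 23 24 25 26 27 28 29 30 31 32 33
     L  W  W  L  W  W  L  W  W  L  W  W  L  W  W  L  W  W  L  W  W  L  W  W  L  W  W  L  W  W  L  W  W  L
Position 33 is L, so the second player wins.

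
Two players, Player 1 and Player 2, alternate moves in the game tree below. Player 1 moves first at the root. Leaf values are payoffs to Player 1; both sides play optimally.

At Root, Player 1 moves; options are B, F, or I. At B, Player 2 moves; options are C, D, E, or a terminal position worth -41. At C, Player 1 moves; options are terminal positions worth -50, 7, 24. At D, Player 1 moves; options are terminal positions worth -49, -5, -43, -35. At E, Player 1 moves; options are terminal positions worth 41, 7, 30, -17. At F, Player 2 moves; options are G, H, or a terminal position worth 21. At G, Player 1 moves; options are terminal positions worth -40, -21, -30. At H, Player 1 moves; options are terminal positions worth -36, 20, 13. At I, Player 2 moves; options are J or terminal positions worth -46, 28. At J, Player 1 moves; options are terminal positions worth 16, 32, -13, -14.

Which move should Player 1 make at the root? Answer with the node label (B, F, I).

F

C (Player 1): max(-50, 7, 24) = 24
D (Player 1): max(-49, -5, -43, -35) = -5
E (Player 1): max(41, 7, 30, -17) = 41
B (Player 2): min(24, -5, 41, -41) = -41
G (Player 1): max(-40, -21, -30) = -21
H (Player 1): max(-36, 20, 13) = 20
F (Player 2): min(-21, 20, 21) = -21
J (Player 1): max(16, 32, -13, -14) = 32
I (Player 2): min(32, -46, 28) = -46
Root (Player 1): max(-41, -21, -46) = -21
Player 1 picks the child with the highest value: F (value -21).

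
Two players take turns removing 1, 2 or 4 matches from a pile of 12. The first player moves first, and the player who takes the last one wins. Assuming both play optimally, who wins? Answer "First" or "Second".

Positions where the player to move wins (W) vs loses (L):
i:   0  1  2  3  4  5  6  7  8  9 10 11 12
     L  W  W  L  W  W  L  W  W  L  W  W  L
Position 12 is L, so the second player wins.

Second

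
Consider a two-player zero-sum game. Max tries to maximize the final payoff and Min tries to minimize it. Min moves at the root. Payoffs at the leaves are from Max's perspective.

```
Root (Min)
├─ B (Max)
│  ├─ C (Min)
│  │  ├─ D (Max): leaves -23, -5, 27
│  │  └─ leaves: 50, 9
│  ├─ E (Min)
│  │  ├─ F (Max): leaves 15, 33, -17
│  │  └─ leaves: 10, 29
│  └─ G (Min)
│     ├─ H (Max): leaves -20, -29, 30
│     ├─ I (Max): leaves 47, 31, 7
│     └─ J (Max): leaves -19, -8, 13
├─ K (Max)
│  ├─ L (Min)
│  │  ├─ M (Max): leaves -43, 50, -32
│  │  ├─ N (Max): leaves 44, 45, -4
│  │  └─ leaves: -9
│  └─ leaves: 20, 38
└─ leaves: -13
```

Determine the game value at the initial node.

D (Max): max(-23, -5, 27) = 27
C (Min): min(27, 50, 9) = 9
F (Max): max(15, 33, -17) = 33
E (Min): min(33, 10, 29) = 10
H (Max): max(-20, -29, 30) = 30
I (Max): max(47, 31, 7) = 47
J (Max): max(-19, -8, 13) = 13
G (Min): min(30, 47, 13) = 13
B (Max): max(9, 10, 13) = 13
M (Max): max(-43, 50, -32) = 50
N (Max): max(44, 45, -4) = 45
L (Min): min(50, 45, -9) = -9
K (Max): max(-9, 20, 38) = 38
Root (Min): min(13, 38, -13) = -13

-13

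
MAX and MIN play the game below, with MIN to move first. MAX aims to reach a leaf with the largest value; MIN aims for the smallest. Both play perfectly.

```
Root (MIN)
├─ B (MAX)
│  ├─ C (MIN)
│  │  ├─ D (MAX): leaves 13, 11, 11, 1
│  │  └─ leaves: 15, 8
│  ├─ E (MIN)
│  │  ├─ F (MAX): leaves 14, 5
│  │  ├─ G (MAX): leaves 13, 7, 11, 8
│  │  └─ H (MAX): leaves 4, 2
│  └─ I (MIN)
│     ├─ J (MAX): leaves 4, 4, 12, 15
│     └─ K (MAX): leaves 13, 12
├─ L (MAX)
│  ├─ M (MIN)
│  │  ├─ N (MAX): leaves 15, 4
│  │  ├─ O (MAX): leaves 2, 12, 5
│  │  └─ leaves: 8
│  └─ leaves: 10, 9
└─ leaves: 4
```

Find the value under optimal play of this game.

4

D (MAX): max(13, 11, 11, 1) = 13
C (MIN): min(13, 15, 8) = 8
F (MAX): max(14, 5) = 14
G (MAX): max(13, 7, 11, 8) = 13
H (MAX): max(4, 2) = 4
E (MIN): min(14, 13, 4) = 4
J (MAX): max(4, 4, 12, 15) = 15
K (MAX): max(13, 12) = 13
I (MIN): min(15, 13) = 13
B (MAX): max(8, 4, 13) = 13
N (MAX): max(15, 4) = 15
O (MAX): max(2, 12, 5) = 12
M (MIN): min(15, 12, 8) = 8
L (MAX): max(8, 10, 9) = 10
Root (MIN): min(13, 10, 4) = 4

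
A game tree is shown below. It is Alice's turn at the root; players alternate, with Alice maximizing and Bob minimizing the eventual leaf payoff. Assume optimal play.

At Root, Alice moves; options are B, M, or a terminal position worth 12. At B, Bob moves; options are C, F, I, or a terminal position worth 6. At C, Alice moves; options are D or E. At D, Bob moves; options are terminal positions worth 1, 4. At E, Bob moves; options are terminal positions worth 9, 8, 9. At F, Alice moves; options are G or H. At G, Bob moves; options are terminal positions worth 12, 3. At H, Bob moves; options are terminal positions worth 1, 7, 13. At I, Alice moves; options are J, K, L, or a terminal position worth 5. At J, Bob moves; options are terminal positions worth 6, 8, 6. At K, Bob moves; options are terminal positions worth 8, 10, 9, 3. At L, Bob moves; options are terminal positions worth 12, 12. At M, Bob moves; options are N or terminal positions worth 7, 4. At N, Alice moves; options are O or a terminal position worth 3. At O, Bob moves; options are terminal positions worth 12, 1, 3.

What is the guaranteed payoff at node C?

8

D: min(1, 4) = 1
E: min(9, 8, 9) = 8
C: max(1, 8) = 8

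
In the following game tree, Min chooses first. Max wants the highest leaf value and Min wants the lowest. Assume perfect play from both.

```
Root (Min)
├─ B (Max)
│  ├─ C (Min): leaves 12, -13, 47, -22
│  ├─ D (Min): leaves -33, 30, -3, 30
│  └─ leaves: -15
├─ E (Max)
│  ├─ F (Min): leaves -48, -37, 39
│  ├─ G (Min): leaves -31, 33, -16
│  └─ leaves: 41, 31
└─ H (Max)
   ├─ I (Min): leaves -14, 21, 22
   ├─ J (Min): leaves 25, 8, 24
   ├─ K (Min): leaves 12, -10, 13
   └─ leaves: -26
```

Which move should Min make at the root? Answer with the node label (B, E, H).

B

C (Min): min(12, -13, 47, -22) = -22
D (Min): min(-33, 30, -3, 30) = -33
B (Max): max(-22, -33, -15) = -15
F (Min): min(-48, -37, 39) = -48
G (Min): min(-31, 33, -16) = -31
E (Max): max(-48, -31, 41, 31) = 41
I (Min): min(-14, 21, 22) = -14
J (Min): min(25, 8, 24) = 8
K (Min): min(12, -10, 13) = -10
H (Max): max(-14, 8, -10, -26) = 8
Root (Min): min(-15, 41, 8) = -15
Min picks the child with the lowest value: B (value -15).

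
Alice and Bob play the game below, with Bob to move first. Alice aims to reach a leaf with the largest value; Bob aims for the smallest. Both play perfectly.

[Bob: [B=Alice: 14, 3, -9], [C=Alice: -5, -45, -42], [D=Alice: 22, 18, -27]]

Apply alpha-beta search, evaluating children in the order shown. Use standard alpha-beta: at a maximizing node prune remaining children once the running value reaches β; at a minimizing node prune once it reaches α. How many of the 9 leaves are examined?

B [α=-∞,β=+∞]: v=14
C [α=-∞,β=14]: v=-5
D [α=-∞,β=-5]: v=22 after child 1 ≥ β → β-cutoff, skip 2
Root [α=-∞,β=+∞]: v=-5
Leaves evaluated: 7 of 9.

7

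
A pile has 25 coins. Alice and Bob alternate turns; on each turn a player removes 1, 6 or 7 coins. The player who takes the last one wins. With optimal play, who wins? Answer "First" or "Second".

Compute winning (W) and losing (L) positions by backward induction:
i:   0  1  2  3  4  5  6  7  8  9 10 11 12 13 14 15 16 17 18 19 20 21 22 23 24 25
     L  W  L  W  L  W  W  W  W  W  W  W  L  W  L  W  L  W  W  W  W  W  W  W  L  W
Position 25 is W, so the first player wins.

First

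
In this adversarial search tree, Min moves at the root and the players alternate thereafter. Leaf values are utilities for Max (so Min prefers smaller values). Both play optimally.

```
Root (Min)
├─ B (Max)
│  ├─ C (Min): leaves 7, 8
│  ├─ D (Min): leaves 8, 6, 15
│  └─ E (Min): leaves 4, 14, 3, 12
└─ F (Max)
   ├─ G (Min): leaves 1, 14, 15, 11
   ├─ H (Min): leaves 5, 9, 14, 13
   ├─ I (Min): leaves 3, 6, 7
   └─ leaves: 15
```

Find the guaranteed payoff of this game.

C (Min): min(7, 8) = 7
D (Min): min(8, 6, 15) = 6
E (Min): min(4, 14, 3, 12) = 3
B (Max): max(7, 6, 3) = 7
G (Min): min(1, 14, 15, 11) = 1
H (Min): min(5, 9, 14, 13) = 5
I (Min): min(3, 6, 7) = 3
F (Max): max(1, 5, 3, 15) = 15
Root (Min): min(7, 15) = 7

7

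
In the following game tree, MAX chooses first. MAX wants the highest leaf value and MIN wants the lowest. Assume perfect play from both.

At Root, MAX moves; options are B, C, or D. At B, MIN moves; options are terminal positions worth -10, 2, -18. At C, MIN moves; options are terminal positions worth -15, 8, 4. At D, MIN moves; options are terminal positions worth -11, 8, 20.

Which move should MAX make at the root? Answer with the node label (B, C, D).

B (MIN): min(-10, 2, -18) = -18
C (MIN): min(-15, 8, 4) = -15
D (MIN): min(-11, 8, 20) = -11
Root (MAX): max(-18, -15, -11) = -11
MAX picks the child with the highest value: D (value -11).

D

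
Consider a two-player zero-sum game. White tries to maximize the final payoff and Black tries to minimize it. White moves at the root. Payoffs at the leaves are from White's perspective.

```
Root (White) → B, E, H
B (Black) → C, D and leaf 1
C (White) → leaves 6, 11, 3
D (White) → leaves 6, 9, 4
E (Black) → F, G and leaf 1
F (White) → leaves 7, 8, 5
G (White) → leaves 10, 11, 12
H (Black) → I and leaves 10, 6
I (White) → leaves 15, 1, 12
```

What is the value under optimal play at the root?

C (White): max(6, 11, 3) = 11
D (White): max(6, 9, 4) = 9
B (Black): min(11, 9, 1) = 1
F (White): max(7, 8, 5) = 8
G (White): max(10, 11, 12) = 12
E (Black): min(8, 12, 1) = 1
I (White): max(15, 1, 12) = 15
H (Black): min(15, 10, 6) = 6
Root (White): max(1, 1, 6) = 6

6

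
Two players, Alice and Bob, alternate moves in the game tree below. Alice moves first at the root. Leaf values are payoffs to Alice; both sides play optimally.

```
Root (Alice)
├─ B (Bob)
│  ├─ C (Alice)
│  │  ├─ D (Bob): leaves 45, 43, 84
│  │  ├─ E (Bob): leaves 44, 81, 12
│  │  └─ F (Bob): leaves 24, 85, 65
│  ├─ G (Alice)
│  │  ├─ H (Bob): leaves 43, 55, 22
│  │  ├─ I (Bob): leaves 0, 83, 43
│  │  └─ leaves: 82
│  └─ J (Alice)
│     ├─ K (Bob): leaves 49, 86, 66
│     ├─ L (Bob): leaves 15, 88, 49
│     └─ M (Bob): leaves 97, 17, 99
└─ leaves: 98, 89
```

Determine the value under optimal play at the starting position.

98

D (Bob): min(45, 43, 84) = 43
E (Bob): min(44, 81, 12) = 12
F (Bob): min(24, 85, 65) = 24
C (Alice): max(43, 12, 24) = 43
H (Bob): min(43, 55, 22) = 22
I (Bob): min(0, 83, 43) = 0
G (Alice): max(22, 0, 82) = 82
K (Bob): min(49, 86, 66) = 49
L (Bob): min(15, 88, 49) = 15
M (Bob): min(97, 17, 99) = 17
J (Alice): max(49, 15, 17) = 49
B (Bob): min(43, 82, 49) = 43
Root (Alice): max(43, 98, 89) = 98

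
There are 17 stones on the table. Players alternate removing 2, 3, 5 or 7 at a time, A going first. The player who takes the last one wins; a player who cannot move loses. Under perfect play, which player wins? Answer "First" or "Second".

First

Positions where the player to move wins (W) vs loses (L):
i:   0  1  2  3  4  5  6  7  8  9 10 11 12 13 14 15 16 17
     L  L  W  W  W  W  W  W  W  L  L  W  W  W  W  W  W  W
Position 17 is W, so the first player wins.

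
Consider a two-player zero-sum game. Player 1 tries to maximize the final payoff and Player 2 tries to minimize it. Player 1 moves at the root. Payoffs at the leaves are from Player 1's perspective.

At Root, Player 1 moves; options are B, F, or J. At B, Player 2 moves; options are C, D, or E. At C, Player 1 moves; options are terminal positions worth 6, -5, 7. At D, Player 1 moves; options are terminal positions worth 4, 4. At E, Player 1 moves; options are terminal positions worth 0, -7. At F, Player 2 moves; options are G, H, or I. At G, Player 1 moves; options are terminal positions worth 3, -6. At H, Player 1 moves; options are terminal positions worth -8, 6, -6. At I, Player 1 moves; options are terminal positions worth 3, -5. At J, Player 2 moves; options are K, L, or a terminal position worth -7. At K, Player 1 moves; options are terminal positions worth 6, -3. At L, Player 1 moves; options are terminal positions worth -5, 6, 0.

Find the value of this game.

C (Player 1): max(6, -5, 7) = 7
D (Player 1): max(4, 4) = 4
E (Player 1): max(0, -7) = 0
B (Player 2): min(7, 4, 0) = 0
G (Player 1): max(3, -6) = 3
H (Player 1): max(-8, 6, -6) = 6
I (Player 1): max(3, -5) = 3
F (Player 2): min(3, 6, 3) = 3
K (Player 1): max(6, -3) = 6
L (Player 1): max(-5, 6, 0) = 6
J (Player 2): min(6, 6, -7) = -7
Root (Player 1): max(0, 3, -7) = 3

3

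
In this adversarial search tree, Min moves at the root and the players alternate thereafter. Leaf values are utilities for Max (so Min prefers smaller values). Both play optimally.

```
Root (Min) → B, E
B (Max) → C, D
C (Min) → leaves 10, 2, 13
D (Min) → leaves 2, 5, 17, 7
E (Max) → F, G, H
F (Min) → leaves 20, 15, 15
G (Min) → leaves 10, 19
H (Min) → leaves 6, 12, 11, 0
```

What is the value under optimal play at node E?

F: min(20, 15, 15) = 15
G: min(10, 19) = 10
H: min(6, 12, 11, 0) = 0
E: max(15, 10, 0) = 15

15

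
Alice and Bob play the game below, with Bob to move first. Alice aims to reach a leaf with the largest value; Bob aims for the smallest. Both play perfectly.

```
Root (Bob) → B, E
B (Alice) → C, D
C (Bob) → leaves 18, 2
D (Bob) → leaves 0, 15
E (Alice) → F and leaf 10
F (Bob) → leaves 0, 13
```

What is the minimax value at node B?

C: min(18, 2) = 2
D: min(0, 15) = 0
B: max(2, 0) = 2

2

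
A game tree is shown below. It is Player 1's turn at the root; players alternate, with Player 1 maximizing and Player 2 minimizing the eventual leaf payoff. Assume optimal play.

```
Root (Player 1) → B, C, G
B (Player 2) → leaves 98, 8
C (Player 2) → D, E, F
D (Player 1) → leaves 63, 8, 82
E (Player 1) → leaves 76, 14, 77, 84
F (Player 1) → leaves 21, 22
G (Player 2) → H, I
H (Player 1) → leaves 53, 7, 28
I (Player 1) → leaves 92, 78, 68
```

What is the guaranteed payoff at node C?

22

D: max(63, 8, 82) = 82
E: max(76, 14, 77, 84) = 84
F: max(21, 22) = 22
C: min(82, 84, 22) = 22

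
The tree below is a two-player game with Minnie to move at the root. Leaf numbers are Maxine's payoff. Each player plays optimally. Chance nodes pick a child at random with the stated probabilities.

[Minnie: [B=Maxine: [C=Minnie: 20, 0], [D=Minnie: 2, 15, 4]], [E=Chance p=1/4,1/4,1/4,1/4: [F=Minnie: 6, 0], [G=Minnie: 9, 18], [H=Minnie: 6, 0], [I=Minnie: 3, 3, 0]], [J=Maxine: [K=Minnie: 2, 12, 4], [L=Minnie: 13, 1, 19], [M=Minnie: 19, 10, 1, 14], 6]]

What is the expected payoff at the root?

2

C (Minnie): min(20, 0) = 0
D (Minnie): min(2, 15, 4) = 2
B (Maxine): max(0, 2) = 2
F (Minnie): min(6, 0) = 0
G (Minnie): min(9, 18) = 9
H (Minnie): min(6, 0) = 0
I (Minnie): min(3, 3, 0) = 0
E (Chance): 1/4·0 + 1/4·9 + 1/4·0 + 1/4·0 = 2.25
K (Minnie): min(2, 12, 4) = 2
L (Minnie): min(13, 1, 19) = 1
M (Minnie): min(19, 10, 1, 14) = 1
J (Maxine): max(2, 1, 1, 6) = 6
Root (Minnie): min(2, 2.25, 6) = 2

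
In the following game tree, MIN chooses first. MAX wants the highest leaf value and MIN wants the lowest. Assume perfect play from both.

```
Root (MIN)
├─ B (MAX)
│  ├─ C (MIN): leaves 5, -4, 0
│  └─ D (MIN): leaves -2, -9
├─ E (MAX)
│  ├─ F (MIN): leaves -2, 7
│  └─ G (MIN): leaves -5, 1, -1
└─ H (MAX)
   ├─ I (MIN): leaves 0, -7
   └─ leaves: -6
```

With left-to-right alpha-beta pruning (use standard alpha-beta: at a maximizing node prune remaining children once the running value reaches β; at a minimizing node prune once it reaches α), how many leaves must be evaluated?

10

C [α=-∞,β=+∞]: v=-4
D [α=-4,β=+∞]: v=-9
B [α=-∞,β=+∞]: v=-4
F [α=-∞,β=-4]: v=-2
E [α=-∞,β=-4]: v=-2 after child 1 ≥ β → β-cutoff, skip 1
I [α=-∞,β=-4]: v=-7
H [α=-∞,β=-4]: v=-6
Root [α=-∞,β=+∞]: v=-6
Leaves evaluated: 10 of 13.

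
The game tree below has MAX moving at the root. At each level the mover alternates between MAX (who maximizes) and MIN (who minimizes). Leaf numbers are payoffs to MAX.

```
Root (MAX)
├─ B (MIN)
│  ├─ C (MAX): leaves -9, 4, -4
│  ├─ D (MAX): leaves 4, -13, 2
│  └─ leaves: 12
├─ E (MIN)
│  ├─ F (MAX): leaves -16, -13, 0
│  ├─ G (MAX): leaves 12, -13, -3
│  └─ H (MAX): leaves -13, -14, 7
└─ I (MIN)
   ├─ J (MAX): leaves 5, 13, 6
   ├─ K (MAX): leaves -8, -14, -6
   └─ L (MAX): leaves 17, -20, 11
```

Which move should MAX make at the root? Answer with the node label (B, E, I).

B

C (MAX): max(-9, 4, -4) = 4
D (MAX): max(4, -13, 2) = 4
B (MIN): min(4, 4, 12) = 4
F (MAX): max(-16, -13, 0) = 0
G (MAX): max(12, -13, -3) = 12
H (MAX): max(-13, -14, 7) = 7
E (MIN): min(0, 12, 7) = 0
J (MAX): max(5, 13, 6) = 13
K (MAX): max(-8, -14, -6) = -6
L (MAX): max(17, -20, 11) = 17
I (MIN): min(13, -6, 17) = -6
Root (MAX): max(4, 0, -6) = 4
MAX picks the child with the highest value: B (value 4).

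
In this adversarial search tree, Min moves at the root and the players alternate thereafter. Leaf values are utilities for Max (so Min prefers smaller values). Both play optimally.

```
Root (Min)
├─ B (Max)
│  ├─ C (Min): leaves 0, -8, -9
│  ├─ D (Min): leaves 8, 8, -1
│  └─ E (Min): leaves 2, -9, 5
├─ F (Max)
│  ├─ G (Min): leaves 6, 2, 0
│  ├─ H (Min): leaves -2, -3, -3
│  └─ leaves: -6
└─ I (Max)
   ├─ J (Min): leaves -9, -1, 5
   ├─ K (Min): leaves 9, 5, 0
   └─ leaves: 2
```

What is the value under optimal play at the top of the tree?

-1

C (Min): min(0, -8, -9) = -9
D (Min): min(8, 8, -1) = -1
E (Min): min(2, -9, 5) = -9
B (Max): max(-9, -1, -9) = -1
G (Min): min(6, 2, 0) = 0
H (Min): min(-2, -3, -3) = -3
F (Max): max(0, -3, -6) = 0
J (Min): min(-9, -1, 5) = -9
K (Min): min(9, 5, 0) = 0
I (Max): max(-9, 0, 2) = 2
Root (Min): min(-1, 0, 2) = -1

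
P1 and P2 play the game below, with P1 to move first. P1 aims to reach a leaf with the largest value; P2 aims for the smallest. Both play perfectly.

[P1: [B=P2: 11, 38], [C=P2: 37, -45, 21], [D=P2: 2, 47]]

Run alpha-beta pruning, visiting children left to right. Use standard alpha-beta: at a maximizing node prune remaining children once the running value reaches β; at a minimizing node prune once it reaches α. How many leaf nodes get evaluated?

B [α=-∞,β=+∞]: v=11
C [α=11,β=+∞]: v=-45 after child 2 ≤ α → α-cutoff, skip 1
D [α=11,β=+∞]: v=2 after child 1 ≤ α → α-cutoff, skip 1
Root [α=-∞,β=+∞]: v=11
Leaves evaluated: 5 of 7.

5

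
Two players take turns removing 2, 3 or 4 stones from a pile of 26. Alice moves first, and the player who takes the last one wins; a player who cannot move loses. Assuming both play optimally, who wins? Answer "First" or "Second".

Mark each pile size as W (mover wins) or L (mover loses):
i:   0  1  2  3  4  5  6  7  8  9 10 11 12 13 14 15 16 17 18 19 20 21 22 23 24 25 26
     L  L  W  W  W  W  L  L  W  W  W  W  L  L  W  W  W  W  L  L  W  W  W  W  L  L  W
Position 26 is W, so the first player wins.

First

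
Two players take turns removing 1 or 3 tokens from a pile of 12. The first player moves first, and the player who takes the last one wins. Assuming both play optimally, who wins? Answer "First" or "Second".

Second

Compute winning (W) and losing (L) positions by backward induction:
i:   0  1  2  3  4  5  6  7  8  9 10 11 12
     L  W  L  W  L  W  L  W  L  W  L  W  L
Position 12 is L, so the second player wins.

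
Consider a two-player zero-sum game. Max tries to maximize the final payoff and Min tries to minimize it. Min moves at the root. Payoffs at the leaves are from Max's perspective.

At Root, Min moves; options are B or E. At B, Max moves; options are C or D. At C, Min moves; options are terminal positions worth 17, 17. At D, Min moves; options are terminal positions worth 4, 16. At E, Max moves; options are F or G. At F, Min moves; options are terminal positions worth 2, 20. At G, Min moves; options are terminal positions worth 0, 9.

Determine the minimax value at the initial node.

2

C (Min): min(17, 17) = 17
D (Min): min(4, 16) = 4
B (Max): max(17, 4) = 17
F (Min): min(2, 20) = 2
G (Min): min(0, 9) = 0
E (Max): max(2, 0) = 2
Root (Min): min(17, 2) = 2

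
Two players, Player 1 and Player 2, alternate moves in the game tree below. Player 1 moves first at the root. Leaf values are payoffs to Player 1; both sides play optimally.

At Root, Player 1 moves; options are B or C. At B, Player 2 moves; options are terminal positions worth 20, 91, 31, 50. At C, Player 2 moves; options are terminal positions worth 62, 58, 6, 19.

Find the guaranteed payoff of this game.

B (Player 2): min(20, 91, 31, 50) = 20
C (Player 2): min(62, 58, 6, 19) = 6
Root (Player 1): max(20, 6) = 20

20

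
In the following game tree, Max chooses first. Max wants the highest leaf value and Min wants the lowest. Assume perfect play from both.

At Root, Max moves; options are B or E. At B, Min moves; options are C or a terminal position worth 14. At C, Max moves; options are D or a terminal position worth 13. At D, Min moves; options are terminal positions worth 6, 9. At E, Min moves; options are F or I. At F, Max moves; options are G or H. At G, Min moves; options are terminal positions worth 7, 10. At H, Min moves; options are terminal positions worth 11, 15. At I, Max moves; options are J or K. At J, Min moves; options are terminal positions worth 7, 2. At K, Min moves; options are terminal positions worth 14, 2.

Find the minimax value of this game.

13

D (Min): min(6, 9) = 6
C (Max): max(6, 13) = 13
B (Min): min(13, 14) = 13
G (Min): min(7, 10) = 7
H (Min): min(11, 15) = 11
F (Max): max(7, 11) = 11
J (Min): min(7, 2) = 2
K (Min): min(14, 2) = 2
I (Max): max(2, 2) = 2
E (Min): min(11, 2) = 2
Root (Max): max(13, 2) = 13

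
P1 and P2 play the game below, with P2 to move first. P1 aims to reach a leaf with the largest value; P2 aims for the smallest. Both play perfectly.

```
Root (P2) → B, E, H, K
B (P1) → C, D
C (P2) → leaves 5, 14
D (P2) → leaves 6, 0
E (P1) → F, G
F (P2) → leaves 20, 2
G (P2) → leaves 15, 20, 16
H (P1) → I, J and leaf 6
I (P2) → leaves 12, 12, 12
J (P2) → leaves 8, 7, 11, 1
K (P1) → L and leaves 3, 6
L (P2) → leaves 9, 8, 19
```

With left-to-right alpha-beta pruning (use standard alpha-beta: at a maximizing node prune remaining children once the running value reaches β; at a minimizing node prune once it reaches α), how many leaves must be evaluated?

C [α=-∞,β=+∞]: v=5
D [α=5,β=+∞]: v=0
B [α=-∞,β=+∞]: v=5
F [α=-∞,β=5]: v=2
G [α=2,β=5]: v=15
E [α=-∞,β=5]: v=15
I [α=-∞,β=5]: v=12
H [α=-∞,β=5]: v=12 after child 1 ≥ β → β-cutoff, skip 2
L [α=-∞,β=5]: v=8
K [α=-∞,β=5]: v=8 after child 1 ≥ β → β-cutoff, skip 2
Root [α=-∞,β=+∞]: v=5
Leaves evaluated: 15 of 22.

15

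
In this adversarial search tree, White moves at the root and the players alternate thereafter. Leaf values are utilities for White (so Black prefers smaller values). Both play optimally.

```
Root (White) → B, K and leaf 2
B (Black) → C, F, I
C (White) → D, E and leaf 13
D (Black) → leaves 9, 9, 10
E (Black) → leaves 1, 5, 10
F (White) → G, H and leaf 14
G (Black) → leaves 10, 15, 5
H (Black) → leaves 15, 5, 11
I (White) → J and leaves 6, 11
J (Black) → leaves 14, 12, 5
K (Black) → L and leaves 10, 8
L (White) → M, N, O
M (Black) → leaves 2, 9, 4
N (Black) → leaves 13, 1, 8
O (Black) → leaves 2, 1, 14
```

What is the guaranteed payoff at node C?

D: min(9, 9, 10) = 9
E: min(1, 5, 10) = 1
C: max(9, 1, 13) = 13

13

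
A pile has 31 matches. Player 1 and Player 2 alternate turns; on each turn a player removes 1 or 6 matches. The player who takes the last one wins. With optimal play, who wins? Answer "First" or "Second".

i:   0  1  2  3  4  5  6  7  8  9 10 11 12 13 14 15 16 17 18 19 20 21 22 23 24 25 26 27 28 29 30 31
     L  W  L  W  L  W  W  L  W  L  W  L  W  W  L  W  L  W  L  W  W  L  W  L  W  L  W  W  L  W  L  W
Position 31 is W, so the first player wins.

First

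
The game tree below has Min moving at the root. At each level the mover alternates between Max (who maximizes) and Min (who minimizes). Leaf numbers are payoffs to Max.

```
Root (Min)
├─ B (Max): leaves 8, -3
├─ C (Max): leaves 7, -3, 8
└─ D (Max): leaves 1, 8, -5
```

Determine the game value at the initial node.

8

B (Max): max(8, -3) = 8
C (Max): max(7, -3, 8) = 8
D (Max): max(1, 8, -5) = 8
Root (Min): min(8, 8, 8) = 8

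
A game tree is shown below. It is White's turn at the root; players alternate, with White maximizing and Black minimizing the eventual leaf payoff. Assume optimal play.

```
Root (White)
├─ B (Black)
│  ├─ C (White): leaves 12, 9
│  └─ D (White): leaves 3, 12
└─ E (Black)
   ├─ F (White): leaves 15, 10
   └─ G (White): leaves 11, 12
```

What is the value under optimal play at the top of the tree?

12

C (White): max(12, 9) = 12
D (White): max(3, 12) = 12
B (Black): min(12, 12) = 12
F (White): max(15, 10) = 15
G (White): max(11, 12) = 12
E (Black): min(15, 12) = 12
Root (White): max(12, 12) = 12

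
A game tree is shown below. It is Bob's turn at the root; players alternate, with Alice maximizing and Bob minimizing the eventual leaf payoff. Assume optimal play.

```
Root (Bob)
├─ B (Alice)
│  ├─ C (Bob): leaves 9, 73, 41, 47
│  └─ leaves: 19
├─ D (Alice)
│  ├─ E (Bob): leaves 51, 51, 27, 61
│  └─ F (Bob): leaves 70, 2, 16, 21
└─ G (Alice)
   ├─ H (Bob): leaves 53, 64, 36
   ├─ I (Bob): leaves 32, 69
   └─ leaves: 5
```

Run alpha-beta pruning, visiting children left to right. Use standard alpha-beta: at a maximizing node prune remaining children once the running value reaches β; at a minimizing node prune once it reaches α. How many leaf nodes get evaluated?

C [α=-∞,β=+∞]: v=9
B [α=-∞,β=+∞]: v=19
E [α=-∞,β=19]: v=27
D [α=-∞,β=19]: v=27 after child 1 ≥ β → β-cutoff, skip 1
H [α=-∞,β=19]: v=36
G [α=-∞,β=19]: v=36 after child 1 ≥ β → β-cutoff, skip 2
Root [α=-∞,β=+∞]: v=19
Leaves evaluated: 12 of 19.

12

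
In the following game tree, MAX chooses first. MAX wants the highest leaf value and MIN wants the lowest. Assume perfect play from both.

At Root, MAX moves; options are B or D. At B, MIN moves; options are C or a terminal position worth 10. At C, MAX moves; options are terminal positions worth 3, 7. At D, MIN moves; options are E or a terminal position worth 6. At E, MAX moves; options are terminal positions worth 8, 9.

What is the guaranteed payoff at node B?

C: max(3, 7) = 7
B: min(7, 10) = 7

7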